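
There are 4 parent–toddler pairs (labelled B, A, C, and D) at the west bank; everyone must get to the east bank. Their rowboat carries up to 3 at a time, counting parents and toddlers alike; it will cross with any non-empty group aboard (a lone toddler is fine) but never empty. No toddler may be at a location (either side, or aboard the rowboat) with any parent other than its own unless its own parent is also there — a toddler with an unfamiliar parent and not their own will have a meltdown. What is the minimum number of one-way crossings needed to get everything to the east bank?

9

Counting alone: each trip to the east bank takes at most 3 across and each return brings at least 1 back, so after t trips out (and t−1 returns) at most 3t − (t−1) of the 8 are across; that first reaches 8 at t = 4, so at least 7 crossings are needed.
The safety rule pushes this higher. Following every safe sequence of crossings, the most of the 8 that can be at the east bank as the rowboat arrives there on crossing 7 is 7 — never all 8.
So no plan with fewer than 9 crossings exists, and this one achieves 9:
1. parent B and toddler B cross → the east bank.
2. parent B crosses ← the west bank.
3. parent A, parent B, and toddler A cross → the east bank.
4. parent B and toddler B cross ← the west bank.
5. parent B, parent C, and parent D cross → the east bank.
6. toddler A crosses ← the west bank.
7. toddler A and toddler B cross → the east bank.
8. toddler B crosses ← the west bank.
9. toddler B, toddler C, and toddler D cross → the east bank.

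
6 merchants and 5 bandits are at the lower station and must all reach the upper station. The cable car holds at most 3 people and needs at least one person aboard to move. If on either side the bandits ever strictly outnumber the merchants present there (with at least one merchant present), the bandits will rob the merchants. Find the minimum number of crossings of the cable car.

Counting alone: each trip to the upper station takes at most 3 across and each return brings at least 1 back, so after t trips out (and t−1 returns) at most 3t − (t−1) of the 11 are across; that first reaches 11 at t = 5, so at least 9 crossings are needed.
The plan below uses exactly 9 crossings, so it is optimal:
1. 3 bandits → the upper station.  (the lower station: 6M 2B; the upper station: 0M 3B)
2. 1 bandit ← the lower station.  (the lower station: 6M 3B; the upper station: 0M 2B)
3. 3 merchants → the upper station.  (the lower station: 3M 3B; the upper station: 3M 2B)
4. 1 merchant ← the lower station.  (the lower station: 4M 3B; the upper station: 2M 2B)
5. 2 merchants and 1 bandit → the upper station.  (the lower station: 2M 2B; the upper station: 4M 3B)
6. 1 merchant ← the lower station.  (the lower station: 3M 2B; the upper station: 3M 3B)
7. 2 merchants and 1 bandit → the upper station.  (the lower station: 1M 1B; the upper station: 5M 4B)
8. 1 merchant ← the lower station.  (the lower station: 2M 1B; the upper station: 4M 4B)
9. 2 merchants and 1 bandit → the upper station.  (the lower station: 0M 0B; the upper station: 6M 5B)

9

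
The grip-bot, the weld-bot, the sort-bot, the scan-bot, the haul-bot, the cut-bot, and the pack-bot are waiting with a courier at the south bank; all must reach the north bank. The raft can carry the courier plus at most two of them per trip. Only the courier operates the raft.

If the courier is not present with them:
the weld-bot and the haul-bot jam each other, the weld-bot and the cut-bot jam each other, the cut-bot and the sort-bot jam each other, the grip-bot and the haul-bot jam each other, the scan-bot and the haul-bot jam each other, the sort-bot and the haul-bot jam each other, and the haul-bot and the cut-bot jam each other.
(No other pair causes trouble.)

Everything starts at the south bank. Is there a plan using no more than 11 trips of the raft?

Yes — this plan uses 11 crossings (≤ 11):
1. Courier goes to the north bank with the cut-bot and the haul-bot.
2. Courier goes back to the south bank with the haul-bot.
3. Courier goes to the north bank with the grip-bot and the haul-bot.
4. Courier goes back to the south bank with the haul-bot.
5. Courier goes to the north bank with the haul-bot and the scan-bot.
6. Courier goes back to the south bank with the haul-bot.
7. Courier goes to the north bank with the sort-bot and the weld-bot.
8. Courier goes back to the south bank with the cut-bot.
9. Courier goes to the north bank with the haul-bot and the pack-bot.
10. Courier goes back to the south bank with the haul-bot.
11. Courier goes to the north bank with the cut-bot and the haul-bot.

Yes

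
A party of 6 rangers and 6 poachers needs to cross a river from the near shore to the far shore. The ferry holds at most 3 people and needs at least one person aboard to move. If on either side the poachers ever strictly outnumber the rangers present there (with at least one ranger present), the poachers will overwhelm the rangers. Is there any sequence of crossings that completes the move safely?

No

Following every safe sequence of crossings from the start, the most of the 12 that can be at the far shore as the ferry arrives there on crossings 1, 3, 5 is 3, 5, 6 respectively; the best ever achieved is 6 of 12.
From crossing 7 on, no configuration arises that was not already reachable earlier: only 17 distinct safe configurations (who is on which side, and where the ferry is) can ever be reached, none of them has everyone across, and every continuation just revisits them. They are: 0 rangers + 0 poachers across (ferry back at the start); 0 rangers + 1 poacher across (ferry there); 0 rangers + 1 poacher across (ferry back at the start); 0 rangers + 2 poachers across (ferry there); 0 rangers + 2 poachers across (ferry back at the start); 0 rangers + 3 poachers across (ferry there); 0 rangers + 3 poachers across (ferry back at the start); 0 rangers + 4 poachers across (ferry there); 0 rangers + 4 poachers across (ferry back at the start); 0 rangers + 5 poachers across (ferry there); 0 rangers + 5 poachers across (ferry back at the start); 0 rangers + 6 poachers across (ferry there); 1 ranger + 1 poacher across (ferry there); 1 ranger + 1 poacher across (ferry back at the start); 2 rangers + 2 poachers across (ferry there); 2 rangers + 2 poachers across (ferry back at the start); 3 rangers + 3 poachers across (ferry there). So no valid plan exists.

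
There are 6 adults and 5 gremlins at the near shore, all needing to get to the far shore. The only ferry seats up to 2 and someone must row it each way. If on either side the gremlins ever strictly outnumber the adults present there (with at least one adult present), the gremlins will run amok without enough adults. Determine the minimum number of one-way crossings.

19

Counting alone: each trip to the far shore takes at most 2 across and each return brings at least 1 back, so after t trips out (and t−1 returns) at most 2t − (t−1) of the 11 are across; that first reaches 11 at t = 10, so at least 19 crossings are needed.
The plan below uses exactly 19 crossings, so it is optimal:
1. 2 gremlins → the far shore.  (the near shore: 6A 3G; the far shore: 0A 2G)
2. 1 gremlin ← the near shore.  (the near shore: 6A 4G; the far shore: 0A 1G)
3. 2 gremlins → the far shore.  (the near shore: 6A 2G; the far shore: 0A 3G)
4. 1 gremlin ← the near shore.  (the near shore: 6A 3G; the far shore: 0A 2G)
5. 2 adults → the far shore.  (the near shore: 4A 3G; the far shore: 2A 2G)
6. 1 gremlin ← the near shore.  (the near shore: 4A 4G; the far shore: 2A 1G)
7. 1 adult and 1 gremlin → the far shore.  (the near shore: 3A 3G; the far shore: 3A 2G)
8. 1 adult ← the near shore.  (the near shore: 4A 3G; the far shore: 2A 2G)
9. 1 adult and 1 gremlin → the far shore.  (the near shore: 3A 2G; the far shore: 3A 3G)
10. 1 gremlin ← the near shore.  (the near shore: 3A 3G; the far shore: 3A 2G)
11. 1 adult and 1 gremlin → the far shore.  (the near shore: 2A 2G; the far shore: 4A 3G)
12. 1 adult ← the near shore.  (the near shore: 3A 2G; the far shore: 3A 3G)
13. 1 adult and 1 gremlin → the far shore.  (the near shore: 2A 1G; the far shore: 4A 4G)
14. 1 gremlin ← the near shore.  (the near shore: 2A 2G; the far shore: 4A 3G)
15. 1 adult and 1 gremlin → the far shore.  (the near shore: 1A 1G; the far shore: 5A 4G)
16. 1 adult ← the near shore.  (the near shore: 2A 1G; the far shore: 4A 4G)
17. 1 adult and 1 gremlin → the far shore.  (the near shore: 1A 0G; the far shore: 5A 5G)
18. 1 gremlin ← the near shore.  (the near shore: 1A 1G; the far shore: 5A 4G)
19. 1 adult and 1 gremlin → the far shore.  (the near shore: 0A 0G; the far shore: 6A 5G)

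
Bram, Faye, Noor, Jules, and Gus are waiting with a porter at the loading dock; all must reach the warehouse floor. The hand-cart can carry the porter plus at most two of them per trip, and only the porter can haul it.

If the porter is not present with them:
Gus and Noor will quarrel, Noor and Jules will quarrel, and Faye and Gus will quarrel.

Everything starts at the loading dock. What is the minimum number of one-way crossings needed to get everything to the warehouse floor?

Counting alone: the porter can take at most 2 across per trip to the warehouse floor, so moving all 5 needs at least 3 loaded trips out, with a return between consecutive ones — at least 5 crossings.
The plan below uses exactly 5 crossings, so it is optimal:
1. Porter goes to the warehouse floor with Faye and Noor.  [the loading dock: Bram, Gus, Jules | the warehouse floor: Faye, Noor]
2. Porter goes back to the loading dock alone.  [the loading dock: Bram, Gus, Jules | the warehouse floor: Faye, Noor]
3. Porter goes to the warehouse floor with Bram.  [the loading dock: Gus, Jules | the warehouse floor: Bram, Faye, Noor]
4. Porter goes back to the loading dock alone.  [the loading dock: Gus, Jules | the warehouse floor: Bram, Faye, Noor]
5. Porter goes to the warehouse floor with Gus and Jules.  [the loading dock: — | the warehouse floor: Bram, Faye, Gus, Jules, Noor]

5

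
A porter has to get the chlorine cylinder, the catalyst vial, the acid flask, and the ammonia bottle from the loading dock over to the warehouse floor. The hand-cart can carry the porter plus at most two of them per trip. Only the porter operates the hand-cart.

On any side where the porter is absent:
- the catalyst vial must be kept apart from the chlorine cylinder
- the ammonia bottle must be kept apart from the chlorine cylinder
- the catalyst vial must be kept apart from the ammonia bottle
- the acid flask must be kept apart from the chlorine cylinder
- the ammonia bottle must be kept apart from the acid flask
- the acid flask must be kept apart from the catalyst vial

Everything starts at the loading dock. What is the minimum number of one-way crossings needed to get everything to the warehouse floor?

Whatever the first load, the items left behind include a forbidden pair without the porter. No opening move is safe, so no plan exists.

impossible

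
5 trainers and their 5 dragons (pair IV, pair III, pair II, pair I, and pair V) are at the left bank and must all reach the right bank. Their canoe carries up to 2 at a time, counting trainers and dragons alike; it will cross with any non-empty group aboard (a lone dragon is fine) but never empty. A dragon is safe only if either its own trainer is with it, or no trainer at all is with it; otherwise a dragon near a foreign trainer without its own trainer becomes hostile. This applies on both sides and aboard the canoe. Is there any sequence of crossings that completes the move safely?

No

Following every safe sequence of crossings from the start, the most of the 10 that can be at the right bank as the canoe arrives there on crossings 1, 3, 5, 7 is 2, 3, 4, 5 respectively; the best ever achieved is 5 of 10.
From crossing 9 on, no configuration arises that was not already reachable earlier: only 82 distinct safe configurations (who is on which side, and where the canoe is) can ever be reached, none of them has everyone across, and every continuation just revisits them. So no valid plan exists.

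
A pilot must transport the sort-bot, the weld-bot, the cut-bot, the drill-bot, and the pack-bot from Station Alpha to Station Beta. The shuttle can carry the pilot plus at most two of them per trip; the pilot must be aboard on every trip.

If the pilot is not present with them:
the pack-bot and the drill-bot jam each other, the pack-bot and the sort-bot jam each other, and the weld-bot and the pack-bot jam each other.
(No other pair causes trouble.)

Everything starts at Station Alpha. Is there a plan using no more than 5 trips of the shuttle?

Yes — this plan uses 5 crossings (≤ 5):
1. Pilot goes to Station Beta with the pack-bot and the sort-bot.  [Station Alpha: the cut-bot, the drill-bot, the weld-bot | Station Beta: the pack-bot, the sort-bot]
2. Pilot goes back to Station Alpha with the pack-bot.  [Station Alpha: the cut-bot, the drill-bot, the pack-bot, the weld-bot | Station Beta: the sort-bot]
3. Pilot goes to Station Beta with the drill-bot and the weld-bot.  [Station Alpha: the cut-bot, the pack-bot | Station Beta: the drill-bot, the sort-bot, the weld-bot]
4. Pilot goes back to Station Alpha alone.  [Station Alpha: the cut-bot, the pack-bot | Station Beta: the drill-bot, the sort-bot, the weld-bot]
5. Pilot goes to Station Beta with the cut-bot and the pack-bot.  [Station Alpha: — | Station Beta: the cut-bot, the drill-bot, the pack-bot, the sort-bot, the weld-bot]

Yes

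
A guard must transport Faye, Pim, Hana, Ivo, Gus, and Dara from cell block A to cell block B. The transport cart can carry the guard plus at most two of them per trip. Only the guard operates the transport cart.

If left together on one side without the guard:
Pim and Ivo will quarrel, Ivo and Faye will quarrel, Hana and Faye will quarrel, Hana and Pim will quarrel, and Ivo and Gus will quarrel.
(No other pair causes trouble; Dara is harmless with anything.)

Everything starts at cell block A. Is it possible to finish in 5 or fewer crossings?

No

Counting alone: the guard can take at most 2 across per trip to cell block B, so moving all 6 needs at least 3 loaded trips out, with a return between consecutive ones — at least 5 crossings.
The safety rule pushes this higher. Following every safe sequence of crossings, the most of the 6 that can be at cell block B as the transport cart arrives there on crossing 5 is 5 — never all 6.
So the move cannot be finished within 5 crossings. (The shortest complete plan takes 7:)
1. Guard goes to cell block B with Hana and Ivo.  [cell block A: Dara, Faye, Gus, Pim | cell block B: Hana, Ivo]
2. Guard goes back to cell block A alone.  [cell block A: Dara, Faye, Gus, Pim | cell block B: Hana, Ivo]
3. Guard goes to cell block B with Faye and Pim.  [cell block A: Dara, Gus | cell block B: Faye, Hana, Ivo, Pim]
4. Guard goes back to cell block A with Hana and Ivo.  [cell block A: Dara, Gus, Hana, Ivo | cell block B: Faye, Pim]
5. Guard goes to cell block B with Dara and Gus.  [cell block A: Hana, Ivo | cell block B: Dara, Faye, Gus, Pim]
6. Guard goes back to cell block A alone.  [cell block A: Hana, Ivo | cell block B: Dara, Faye, Gus, Pim]
7. Guard goes to cell block B with Hana and Ivo.  [cell block A: — | cell block B: Dara, Faye, Gus, Hana, Ivo, Pim]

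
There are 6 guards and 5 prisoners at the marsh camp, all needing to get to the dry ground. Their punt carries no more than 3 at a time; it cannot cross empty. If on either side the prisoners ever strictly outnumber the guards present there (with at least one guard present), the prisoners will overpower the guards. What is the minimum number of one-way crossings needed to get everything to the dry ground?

Counting alone: each trip to the dry ground takes at most 3 across and each return brings at least 1 back, so after t trips out (and t−1 returns) at most 3t − (t−1) of the 11 are across; that first reaches 11 at t = 5, so at least 9 crossings are needed.
The plan below uses exactly 9 crossings, so it is optimal:
1. 3 prisoners → the dry ground.  (the marsh camp: 6G 2P; the dry ground: 0G 3P)
2. 1 prisoner ← the marsh camp.  (the marsh camp: 6G 3P; the dry ground: 0G 2P)
3. 3 guards → the dry ground.  (the marsh camp: 3G 3P; the dry ground: 3G 2P)
4. 1 guard ← the marsh camp.  (the marsh camp: 4G 3P; the dry ground: 2G 2P)
5. 2 guards and 1 prisoner → the dry ground.  (the marsh camp: 2G 2P; the dry ground: 4G 3P)
6. 1 guard ← the marsh camp.  (the marsh camp: 3G 2P; the dry ground: 3G 3P)
7. 2 guards and 1 prisoner → the dry ground.  (the marsh camp: 1G 1P; the dry ground: 5G 4P)
8. 1 guard ← the marsh camp.  (the marsh camp: 2G 1P; the dry ground: 4G 4P)
9. 2 guards and 1 prisoner → the dry ground.  (the marsh camp: 0G 0P; the dry ground: 6G 5P)

9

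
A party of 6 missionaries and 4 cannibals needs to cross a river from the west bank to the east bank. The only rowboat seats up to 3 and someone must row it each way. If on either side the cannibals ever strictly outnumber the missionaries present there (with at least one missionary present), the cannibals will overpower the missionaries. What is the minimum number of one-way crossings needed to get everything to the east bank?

Counting alone: each trip to the east bank takes at most 3 across and each return brings at least 1 back, so after t trips out (and t−1 returns) at most 3t − (t−1) of the 10 are across; that first reaches 10 at t = 5, so at least 9 crossings are needed.
The plan below uses exactly 9 crossings, so it is optimal:
1. 2 cannibals → the east bank.  (the west bank: 6M 2C; the east bank: 0M 2C)
2. 1 cannibal ← the west bank.  (the west bank: 6M 3C; the east bank: 0M 1C)
3. 3 cannibals → the east bank.  (the west bank: 6M 0C; the east bank: 0M 4C)
4. 1 cannibal ← the west bank.  (the west bank: 6M 1C; the east bank: 0M 3C)
5. 3 missionaries → the east bank.  (the west bank: 3M 1C; the east bank: 3M 3C)
6. 1 cannibal ← the west bank.  (the west bank: 3M 2C; the east bank: 3M 2C)
7. 1 missionary and 2 cannibals → the east bank.  (the west bank: 2M 0C; the east bank: 4M 4C)
8. 1 cannibal ← the west bank.  (the west bank: 2M 1C; the east bank: 4M 3C)
9. 2 missionaries and 1 cannibal → the east bank.  (the west bank: 0M 0C; the east bank: 6M 4C)

9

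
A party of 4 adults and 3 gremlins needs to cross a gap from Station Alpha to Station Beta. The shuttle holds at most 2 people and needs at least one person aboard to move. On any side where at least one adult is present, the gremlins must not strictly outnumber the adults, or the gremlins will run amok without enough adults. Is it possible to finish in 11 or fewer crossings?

Yes — this plan uses 11 crossings (≤ 11):
1. 2 gremlins → Station Beta.  (Station Alpha: 4A 1G; Station Beta: 0A 2G)
2. 1 gremlin ← Station Alpha.  (Station Alpha: 4A 2G; Station Beta: 0A 1G)
3. 2 gremlins → Station Beta.  (Station Alpha: 4A 0G; Station Beta: 0A 3G)
4. 1 gremlin ← Station Alpha.  (Station Alpha: 4A 1G; Station Beta: 0A 2G)
5. 2 adults → Station Beta.  (Station Alpha: 2A 1G; Station Beta: 2A 2G)
6. 1 gremlin ← Station Alpha.  (Station Alpha: 2A 2G; Station Beta: 2A 1G)
7. 1 adult and 1 gremlin → Station Beta.  (Station Alpha: 1A 1G; Station Beta: 3A 2G)
8. 1 adult ← Station Alpha.  (Station Alpha: 2A 1G; Station Beta: 2A 2G)
9. 1 adult and 1 gremlin → Station Beta.  (Station Alpha: 1A 0G; Station Beta: 3A 3G)
10. 1 gremlin ← Station Alpha.  (Station Alpha: 1A 1G; Station Beta: 3A 2G)
11. 1 adult and 1 gremlin → Station Beta.  (Station Alpha: 0A 0G; Station Beta: 4A 3G)

Yes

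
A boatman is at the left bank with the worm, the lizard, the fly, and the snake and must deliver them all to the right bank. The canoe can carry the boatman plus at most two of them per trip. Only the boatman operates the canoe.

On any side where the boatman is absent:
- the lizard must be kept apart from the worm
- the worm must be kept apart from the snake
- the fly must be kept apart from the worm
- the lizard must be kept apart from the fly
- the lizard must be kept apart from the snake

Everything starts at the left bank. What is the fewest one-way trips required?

Counting alone: the boatman can take at most 2 across per trip to the right bank, so moving all 4 needs at least 2 loaded trips out, with a return between consecutive ones — at least 3 crossings.
The safety rule pushes this higher. Following every safe sequence of crossings, the most of the 4 that can be at the right bank as the canoe arrives there on crossing 3 is 3 — never all 4.
So no plan with fewer than 5 crossings exists, and this one achieves 5:
1. Boatman goes to the right bank with the lizard and the worm.  [the left bank: the fly, the snake | the right bank: the lizard, the worm]
2. Boatman goes back to the left bank with the worm.  [the left bank: the fly, the snake, the worm | the right bank: the lizard]
3. Boatman goes to the right bank with the fly and the snake.  [the left bank: the worm | the right bank: the fly, the lizard, the snake]
4. Boatman goes back to the left bank with the lizard.  [the left bank: the lizard, the worm | the right bank: the fly, the snake]
5. Boatman goes to the right bank with the lizard and the worm.  [the left bank: — | the right bank: the fly, the lizard, the snake, the worm]

5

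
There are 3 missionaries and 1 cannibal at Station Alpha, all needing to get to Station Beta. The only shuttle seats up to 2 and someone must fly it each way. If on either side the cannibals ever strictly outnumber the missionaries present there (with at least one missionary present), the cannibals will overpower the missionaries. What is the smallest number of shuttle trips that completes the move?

Counting alone: each trip to Station Beta takes at most 2 across and each return brings at least 1 back, so after t trips out (and t−1 returns) at most 2t − (t−1) of the 4 are across; that first reaches 4 at t = 3, so at least 5 crossings are needed.
The plan below uses exactly 5 crossings, so it is optimal:
1. 1 missionary and 1 cannibal → Station Beta.  (Station Alpha: 2M 0C; Station Beta: 1M 1C)
2. 1 cannibal ← Station Alpha.  (Station Alpha: 2M 1C; Station Beta: 1M 0C)
3. 1 missionary and 1 cannibal → Station Beta.  (Station Alpha: 1M 0C; Station Beta: 2M 1C)
4. 1 cannibal ← Station Alpha.  (Station Alpha: 1M 1C; Station Beta: 2M 0C)
5. 1 missionary and 1 cannibal → Station Beta.  (Station Alpha: 0M 0C; Station Beta: 3M 1C)

5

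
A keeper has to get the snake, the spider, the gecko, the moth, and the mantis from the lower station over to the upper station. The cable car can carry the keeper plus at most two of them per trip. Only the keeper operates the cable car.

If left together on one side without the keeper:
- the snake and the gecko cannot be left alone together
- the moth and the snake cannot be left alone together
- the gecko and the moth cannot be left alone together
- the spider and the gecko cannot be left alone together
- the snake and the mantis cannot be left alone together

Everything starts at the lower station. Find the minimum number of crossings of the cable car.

Counting alone: the keeper can take at most 2 across per trip to the upper station, so moving all 5 needs at least 3 loaded trips out, with a return between consecutive ones — at least 5 crossings.
The safety rule pushes this higher. Following every safe sequence of crossings, the most of the 5 that can be at the upper station as the cable car arrives there on crossing 5 is 4 — never all 5.
So no plan with fewer than 7 crossings exists, and this one achieves 7:
1. Keeper goes to the upper station with the gecko and the snake.  [the lower station: the mantis, the moth, the spider | the upper station: the gecko, the snake]
2. Keeper goes back to the lower station with the snake.  [the lower station: the mantis, the moth, the snake, the spider | the upper station: the gecko]
3. Keeper goes to the upper station with the snake and the spider.  [the lower station: the mantis, the moth | the upper station: the gecko, the snake, the spider]
4. Keeper goes back to the lower station with the gecko.  [the lower station: the gecko, the mantis, the moth | the upper station: the snake, the spider]
5. Keeper goes to the upper station with the mantis and the moth.  [the lower station: the gecko | the upper station: the mantis, the moth, the snake, the spider]
6. Keeper goes back to the lower station with the snake.  [the lower station: the gecko, the snake | the upper station: the mantis, the moth, the spider]
7. Keeper goes to the upper station with the gecko and the snake.  [the lower station: — | the upper station: the gecko, the mantis, the moth, the snake, the spider]

7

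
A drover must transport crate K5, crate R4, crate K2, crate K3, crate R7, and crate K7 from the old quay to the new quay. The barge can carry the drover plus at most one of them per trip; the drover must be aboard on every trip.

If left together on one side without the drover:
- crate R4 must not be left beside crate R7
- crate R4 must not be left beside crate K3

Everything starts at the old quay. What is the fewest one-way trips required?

13

Counting alone: the drover can take at most 1 across per trip to the new quay, so moving all 6 needs at least 6 loaded trips out, with a return between consecutive ones — at least 11 crossings.
The safety rule pushes this higher. Following every safe sequence of crossings, the most of the 6 that can be at the new quay as the barge arrives there on crossing 11 is 5 — never all 6.
So no plan with fewer than 13 crossings exists, and this one achieves 13:
1. Drover goes to the new quay with crate R4.
2. Drover goes back to the old quay alone.
3. Drover goes to the new quay with crate K5.
4. Drover goes back to the old quay alone.
5. Drover goes to the new quay with crate K2.
6. Drover goes back to the old quay alone.
7. Drover goes to the new quay with crate K3.
8. Drover goes back to the old quay with crate R4.
9. Drover goes to the new quay with crate R7.
10. Drover goes back to the old quay alone.
11. Drover goes to the new quay with crate K7.
12. Drover goes back to the old quay alone.
13. Drover goes to the new quay with crate R4.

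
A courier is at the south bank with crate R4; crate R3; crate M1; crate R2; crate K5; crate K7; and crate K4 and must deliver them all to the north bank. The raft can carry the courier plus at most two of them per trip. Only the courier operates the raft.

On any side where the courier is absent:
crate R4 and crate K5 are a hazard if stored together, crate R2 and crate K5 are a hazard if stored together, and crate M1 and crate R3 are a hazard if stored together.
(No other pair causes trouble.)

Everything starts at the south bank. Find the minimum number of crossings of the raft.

Counting alone: the courier can take at most 2 across per trip to the north bank, so moving all 7 needs at least 4 loaded trips out, with a return between consecutive ones — at least 7 crossings.
The plan below uses exactly 7 crossings, so it is optimal:
1. Courier goes to the north bank with crate K5 and crate R3.  [the south bank: crate K4, crate K7, crate M1, crate R2, crate R4 | the north bank: crate K5, crate R3]
2. Courier goes back to the south bank alone.  [the south bank: crate K4, crate K7, crate M1, crate R2, crate R4 | the north bank: crate K5, crate R3]
3. Courier goes to the north bank with crate R2 and crate R4.  [the south bank: crate K4, crate K7, crate M1 | the north bank: crate K5, crate R2, crate R3, crate R4]
4. Courier goes back to the south bank with crate K5.  [the south bank: crate K4, crate K5, crate K7, crate M1 | the north bank: crate R2, crate R3, crate R4]
5. Courier goes to the north bank with crate K4 and crate K7.  [the south bank: crate K5, crate M1 | the north bank: crate K4, crate K7, crate R2, crate R3, crate R4]
6. Courier goes back to the south bank alone.  [the south bank: crate K5, crate M1 | the north bank: crate K4, crate K7, crate R2, crate R3, crate R4]
7. Courier goes to the north bank with crate K5 and crate M1.  [the south bank: — | the north bank: crate K4, crate K5, crate K7, crate M1, crate R2, crate R3, crate R4]

7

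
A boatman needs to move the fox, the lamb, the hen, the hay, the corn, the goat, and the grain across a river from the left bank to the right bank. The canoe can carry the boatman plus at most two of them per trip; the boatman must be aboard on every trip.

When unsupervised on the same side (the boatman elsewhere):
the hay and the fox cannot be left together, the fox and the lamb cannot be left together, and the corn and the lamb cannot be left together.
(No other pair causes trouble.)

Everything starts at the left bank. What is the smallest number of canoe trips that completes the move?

7

Counting alone: the boatman can take at most 2 across per trip to the right bank, so moving all 7 needs at least 4 loaded trips out, with a return between consecutive ones — at least 7 crossings.
The plan below uses exactly 7 crossings, so it is optimal:
1. Boatman goes to the right bank with the fox and the lamb.  [the left bank: the corn, the goat, the grain, the hay, the hen | the right bank: the fox, the lamb]
2. Boatman goes back to the left bank with the fox.  [the left bank: the corn, the fox, the goat, the grain, the hay, the hen | the right bank: the lamb]
3. Boatman goes to the right bank with the hay and the hen.  [the left bank: the corn, the fox, the goat, the grain | the right bank: the hay, the hen, the lamb]
4. Boatman goes back to the left bank alone.  [the left bank: the corn, the fox, the goat, the grain | the right bank: the hay, the hen, the lamb]
5. Boatman goes to the right bank with the goat and the grain.  [the left bank: the corn, the fox | the right bank: the goat, the grain, the hay, the hen, the lamb]
6. Boatman goes back to the left bank alone.  [the left bank: the corn, the fox | the right bank: the goat, the grain, the hay, the hen, the lamb]
7. Boatman goes to the right bank with the corn and the fox.  [the left bank: — | the right bank: the corn, the fox, the goat, the grain, the hay, the hen, the lamb]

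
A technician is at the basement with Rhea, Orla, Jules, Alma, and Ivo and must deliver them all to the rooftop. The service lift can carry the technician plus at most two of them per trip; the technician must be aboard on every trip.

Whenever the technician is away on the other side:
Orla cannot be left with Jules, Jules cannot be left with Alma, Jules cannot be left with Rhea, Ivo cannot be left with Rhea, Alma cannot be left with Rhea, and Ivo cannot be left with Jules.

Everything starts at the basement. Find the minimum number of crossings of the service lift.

7

Counting alone: the technician can take at most 2 across per trip to the rooftop, so moving all 5 needs at least 3 loaded trips out, with a return between consecutive ones — at least 5 crossings.
The safety rule pushes this higher. Following every safe sequence of crossings, the most of the 5 that can be at the rooftop as the service lift arrives there on crossing 5 is 4 — never all 5.
So no plan with fewer than 7 crossings exists, and this one achieves 7:
1. Technician goes to the rooftop with Jules and Rhea.
2. Technician goes back to the basement with Rhea.
3. Technician goes to the rooftop with Orla and Rhea.
4. Technician goes back to the basement with Jules.
5. Technician goes to the rooftop with Alma and Ivo.
6. Technician goes back to the basement with Rhea.
7. Technician goes to the rooftop with Jules and Rhea.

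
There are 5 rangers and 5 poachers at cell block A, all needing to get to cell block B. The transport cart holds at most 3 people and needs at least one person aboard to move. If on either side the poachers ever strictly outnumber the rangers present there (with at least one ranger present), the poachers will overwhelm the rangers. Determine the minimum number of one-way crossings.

11

Counting alone: each trip to cell block B takes at most 3 across and each return brings at least 1 back, so after t trips out (and t−1 returns) at most 3t − (t−1) of the 10 are across; that first reaches 10 at t = 5, so at least 9 crossings are needed.
The safety rule pushes this higher. Following every safe sequence of crossings, the most of the 10 that can be at cell block B as the transport cart arrives there on crossing 9 is 9 — never all 10.
So no plan with fewer than 11 crossings exists, and this one achieves 11:
1. 2 poachers → cell block B.  (cell block A: 5R 3P; cell block B: 0R 2P)
2. 1 poacher ← cell block A.  (cell block A: 5R 4P; cell block B: 0R 1P)
3. 3 poachers → cell block B.  (cell block A: 5R 1P; cell block B: 0R 4P)
4. 1 poacher ← cell block A.  (cell block A: 5R 2P; cell block B: 0R 3P)
5. 3 rangers → cell block B.  (cell block A: 2R 2P; cell block B: 3R 3P)
6. 1 ranger and 1 poacher ← cell block A.  (cell block A: 3R 3P; cell block B: 2R 2P)
7. 3 rangers → cell block B.  (cell block A: 0R 3P; cell block B: 5R 2P)
8. 1 poacher ← cell block A.  (cell block A: 0R 4P; cell block B: 5R 1P)
9. 2 poachers → cell block B.  (cell block A: 0R 2P; cell block B: 5R 3P)
10. 1 poacher ← cell block A.  (cell block A: 0R 3P; cell block B: 5R 2P)
11. 3 poachers → cell block B.  (cell block A: 0R 0P; cell block B: 5R 5P)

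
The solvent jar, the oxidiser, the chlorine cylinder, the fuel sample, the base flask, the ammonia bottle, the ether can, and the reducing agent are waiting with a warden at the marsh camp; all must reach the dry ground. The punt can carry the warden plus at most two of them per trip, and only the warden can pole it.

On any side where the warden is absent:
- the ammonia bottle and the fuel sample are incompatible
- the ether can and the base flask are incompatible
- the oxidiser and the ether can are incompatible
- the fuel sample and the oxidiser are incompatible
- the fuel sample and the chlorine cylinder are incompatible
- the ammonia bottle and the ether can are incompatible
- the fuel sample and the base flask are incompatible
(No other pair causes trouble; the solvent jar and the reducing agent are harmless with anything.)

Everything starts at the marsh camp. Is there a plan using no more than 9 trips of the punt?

Yes — this plan uses 9 crossings (≤ 9):
1. Warden goes to the dry ground with the ether can and the fuel sample.  [the marsh camp: the ammonia bottle, the base flask, the chlorine cylinder, the oxidiser, the reducing agent, the solvent jar | the dry ground: the ether can, the fuel sample]
2. Warden goes back to the marsh camp alone.  [the marsh camp: the ammonia bottle, the base flask, the chlorine cylinder, the oxidiser, the reducing agent, the solvent jar | the dry ground: the ether can, the fuel sample]
3. Warden goes to the dry ground with the reducing agent and the solvent jar.  [the marsh camp: the ammonia bottle, the base flask, the chlorine cylinder, the oxidiser | the dry ground: the ether can, the fuel sample, the reducing agent, the solvent jar]
4. Warden goes back to the marsh camp alone.  [the marsh camp: the ammonia bottle, the base flask, the chlorine cylinder, the oxidiser | the dry ground: the ether can, the fuel sample, the reducing agent, the solvent jar]
5. Warden goes to the dry ground with the chlorine cylinder and the oxidiser.  [the marsh camp: the ammonia bottle, the base flask | the dry ground: the chlorine cylinder, the ether can, the fuel sample, the oxidiser, the reducing agent, the solvent jar]
6. Warden goes back to the marsh camp with the ether can and the fuel sample.  [the marsh camp: the ammonia bottle, the base flask, the ether can, the fuel sample | the dry ground: the chlorine cylinder, the oxidiser, the reducing agent, the solvent jar]
7. Warden goes to the dry ground with the ammonia bottle and the base flask.  [the marsh camp: the ether can, the fuel sample | the dry ground: the ammonia bottle, the base flask, the chlorine cylinder, the oxidiser, the reducing agent, the solvent jar]
8. Warden goes back to the marsh camp alone.  [the marsh camp: the ether can, the fuel sample | the dry ground: the ammonia bottle, the base flask, the chlorine cylinder, the oxidiser, the reducing agent, the solvent jar]
9. Warden goes to the dry ground with the ether can and the fuel sample.  [the marsh camp: — | the dry ground: the ammonia bottle, the base flask, the chlorine cylinder, the ether can, the fuel sample, the oxidiser, the reducing agent, the solvent jar]

Yes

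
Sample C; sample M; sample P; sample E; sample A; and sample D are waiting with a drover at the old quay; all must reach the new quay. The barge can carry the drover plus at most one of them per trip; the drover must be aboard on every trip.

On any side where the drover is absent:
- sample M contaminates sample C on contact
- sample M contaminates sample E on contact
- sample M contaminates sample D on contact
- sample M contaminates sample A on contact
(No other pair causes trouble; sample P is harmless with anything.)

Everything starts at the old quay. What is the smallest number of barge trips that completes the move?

Following every safe sequence of crossings from the start, the most of the 6 that can be at the new quay as the barge arrives there on crossings 1, 3, 5 is 1, 2, 3 respectively; the best ever achieved is 3 of 6.
From crossing 7 on, no configuration arises that was not already reachable earlier: only 22 distinct safe configurations (who is on which side, and where the barge is) can ever be reached, none of them has everyone across, and every continuation just revisits them. So no valid plan exists.

impossible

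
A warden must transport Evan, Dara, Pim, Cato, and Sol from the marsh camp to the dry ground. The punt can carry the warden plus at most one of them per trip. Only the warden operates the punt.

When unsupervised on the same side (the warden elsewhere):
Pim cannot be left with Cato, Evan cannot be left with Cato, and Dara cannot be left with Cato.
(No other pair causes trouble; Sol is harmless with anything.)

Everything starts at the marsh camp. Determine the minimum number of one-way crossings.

impossible

Following every safe sequence of crossings from the start, the most of the 5 that can be at the dry ground as the punt arrives there on crossings 1, 3, 5 is 1, 2, 3 respectively; the best ever achieved is 3 of 5.
From crossing 7 on, no configuration arises that was not already reachable earlier: only 18 distinct safe configurations (who is on which side, and where the punt is) can ever be reached, none of them has everyone across, and every continuation just revisits them. So no valid plan exists.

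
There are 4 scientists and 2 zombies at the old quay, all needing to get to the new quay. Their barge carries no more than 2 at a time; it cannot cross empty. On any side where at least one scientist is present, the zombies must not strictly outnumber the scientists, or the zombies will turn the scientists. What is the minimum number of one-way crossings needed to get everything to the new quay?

Counting alone: each trip to the new quay takes at most 2 across and each return brings at least 1 back, so after t trips out (and t−1 returns) at most 2t − (t−1) of the 6 are across; that first reaches 6 at t = 5, so at least 9 crossings are needed.
The plan below uses exactly 9 crossings, so it is optimal:
1. 2 zombies → the new quay.  (the old quay: 4S 0Z; the new quay: 0S 2Z)
2. 1 zombie ← the old quay.  (the old quay: 4S 1Z; the new quay: 0S 1Z)
3. 2 scientists → the new quay.  (the old quay: 2S 1Z; the new quay: 2S 1Z)
4. 1 zombie ← the old quay.  (the old quay: 2S 2Z; the new quay: 2S 0Z)
5. 2 zombies → the new quay.  (the old quay: 2S 0Z; the new quay: 2S 2Z)
6. 1 zombie ← the old quay.  (the old quay: 2S 1Z; the new quay: 2S 1Z)
7. 1 scientist and 1 zombie → the new quay.  (the old quay: 1S 0Z; the new quay: 3S 2Z)
8. 1 zombie ← the old quay.  (the old quay: 1S 1Z; the new quay: 3S 1Z)
9. 1 scientist and 1 zombie → the new quay.  (the old quay: 0S 0Z; the new quay: 4S 2Z)

9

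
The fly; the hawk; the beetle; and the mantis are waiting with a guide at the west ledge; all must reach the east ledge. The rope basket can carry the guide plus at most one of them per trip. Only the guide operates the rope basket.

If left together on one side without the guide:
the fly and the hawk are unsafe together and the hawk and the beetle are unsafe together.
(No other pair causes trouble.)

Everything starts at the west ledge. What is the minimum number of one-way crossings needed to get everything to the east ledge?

9

Counting alone: the guide can take at most 1 across per trip to the east ledge, so moving all 4 needs at least 4 loaded trips out, with a return between consecutive ones — at least 7 crossings.
The safety rule pushes this higher. Following every safe sequence of crossings, the most of the 4 that can be at the east ledge as the rope basket arrives there on crossing 7 is 3 — never all 4.
So no plan with fewer than 9 crossings exists, and this one achieves 9:
1. Guide goes to the east ledge with the hawk.  [the west ledge: the beetle, the fly, the mantis | the east ledge: the hawk]
2. Guide goes back to the west ledge alone.  [the west ledge: the beetle, the fly, the mantis | the east ledge: the hawk]
3. Guide goes to the east ledge with the fly.  [the west ledge: the beetle, the mantis | the east ledge: the fly, the hawk]
4. Guide goes back to the west ledge with the hawk.  [the west ledge: the beetle, the hawk, the mantis | the east ledge: the fly]
5. Guide goes to the east ledge with the beetle.  [the west ledge: the hawk, the mantis | the east ledge: the beetle, the fly]
6. Guide goes back to the west ledge alone.  [the west ledge: the hawk, the mantis | the east ledge: the beetle, the fly]
7. Guide goes to the east ledge with the mantis.  [the west ledge: the hawk | the east ledge: the beetle, the fly, the mantis]
8. Guide goes back to the west ledge alone.  [the west ledge: the hawk | the east ledge: the beetle, the fly, the mantis]
9. Guide goes to the east ledge with the hawk.  [the west ledge: — | the east ledge: the beetle, the fly, the hawk, the mantis]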